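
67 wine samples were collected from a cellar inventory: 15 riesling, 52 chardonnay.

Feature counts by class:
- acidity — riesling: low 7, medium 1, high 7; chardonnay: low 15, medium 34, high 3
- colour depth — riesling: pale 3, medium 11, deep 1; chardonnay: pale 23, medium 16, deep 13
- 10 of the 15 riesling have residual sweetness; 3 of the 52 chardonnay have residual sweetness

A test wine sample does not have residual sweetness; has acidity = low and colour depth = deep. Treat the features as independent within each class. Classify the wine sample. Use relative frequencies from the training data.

chardonnay

riesling: (15/67) × (7/15) × (1/15) × (5/15) ≈ 0.00232172
chardonnay: (52/67) × (15/52) × (13/52) × (49/52) ≈ 0.0527411
Highest score → chardonnay.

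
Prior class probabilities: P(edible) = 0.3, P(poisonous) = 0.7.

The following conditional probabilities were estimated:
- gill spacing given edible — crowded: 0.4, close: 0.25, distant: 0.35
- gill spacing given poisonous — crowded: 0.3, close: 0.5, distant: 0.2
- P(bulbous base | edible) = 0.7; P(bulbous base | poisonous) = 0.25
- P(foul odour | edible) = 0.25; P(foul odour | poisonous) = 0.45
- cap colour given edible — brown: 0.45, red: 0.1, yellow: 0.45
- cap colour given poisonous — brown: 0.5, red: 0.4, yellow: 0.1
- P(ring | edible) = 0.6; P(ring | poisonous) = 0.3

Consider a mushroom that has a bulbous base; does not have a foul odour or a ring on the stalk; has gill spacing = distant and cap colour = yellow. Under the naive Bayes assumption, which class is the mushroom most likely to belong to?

edible

edible: 0.3 × 0.35 × 0.7 × (1−0.25) × 0.45 × (1−0.6) = 0.0099225
poisonous: 0.7 × 0.2 × 0.25 × (1−0.45) × 0.1 × (1−0.3) = 0.0013475
Highest score → edible.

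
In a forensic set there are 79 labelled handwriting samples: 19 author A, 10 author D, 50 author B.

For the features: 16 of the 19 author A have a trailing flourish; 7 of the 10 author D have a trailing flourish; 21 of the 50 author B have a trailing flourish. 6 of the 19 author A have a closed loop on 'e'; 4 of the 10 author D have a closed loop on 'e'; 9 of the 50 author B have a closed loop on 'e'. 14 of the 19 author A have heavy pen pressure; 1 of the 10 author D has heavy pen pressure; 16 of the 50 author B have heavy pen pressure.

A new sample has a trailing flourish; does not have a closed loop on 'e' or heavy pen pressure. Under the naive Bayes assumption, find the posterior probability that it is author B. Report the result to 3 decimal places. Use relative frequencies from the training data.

author A: (19/79) × (16/19) × (13/19) × (5/19) ≈ 0.0364669
author D: (10/79) × (7/10) × (6/10) × (9/10) ≈ 0.0478481
author B: (50/79) × (21/50) × (41/50) × (34/50) ≈ 0.148223
P(author B | x) = 0.148223 / 0.232538 ≈ 0.637

0.637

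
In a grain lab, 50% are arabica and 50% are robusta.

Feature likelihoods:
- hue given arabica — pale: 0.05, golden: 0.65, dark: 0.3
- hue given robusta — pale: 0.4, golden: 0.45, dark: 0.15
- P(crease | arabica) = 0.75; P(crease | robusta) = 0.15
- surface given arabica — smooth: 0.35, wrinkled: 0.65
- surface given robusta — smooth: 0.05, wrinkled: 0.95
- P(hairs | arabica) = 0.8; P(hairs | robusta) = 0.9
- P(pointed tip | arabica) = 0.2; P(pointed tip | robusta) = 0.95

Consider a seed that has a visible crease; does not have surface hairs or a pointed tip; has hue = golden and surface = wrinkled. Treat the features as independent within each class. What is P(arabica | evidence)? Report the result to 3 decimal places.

0.994

arabica: 0.5 × 0.65 × 0.75 × 0.65 × (1−0.8) × (1−0.2) = 0.02535
robusta: 0.5 × 0.45 × 0.15 × 0.95 × (1−0.9) × (1−0.95) = 0.0001603125
P(arabica | x) = 0.02535 / 0.0255103125 ≈ 0.994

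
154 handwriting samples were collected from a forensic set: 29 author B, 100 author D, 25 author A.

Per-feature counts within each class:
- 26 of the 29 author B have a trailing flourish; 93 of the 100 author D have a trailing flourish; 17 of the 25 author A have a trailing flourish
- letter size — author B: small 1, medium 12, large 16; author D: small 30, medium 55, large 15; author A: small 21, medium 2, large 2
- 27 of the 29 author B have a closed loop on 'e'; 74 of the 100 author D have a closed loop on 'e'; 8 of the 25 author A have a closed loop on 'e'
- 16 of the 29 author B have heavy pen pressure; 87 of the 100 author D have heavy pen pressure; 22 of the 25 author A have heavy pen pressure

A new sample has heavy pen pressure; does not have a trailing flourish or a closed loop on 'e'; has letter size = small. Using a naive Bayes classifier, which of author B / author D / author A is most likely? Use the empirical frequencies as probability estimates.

author B: (29/154) × (3/29) × (1/29) × (2/29) × (16/29) ≈ 0.0000255597
author D: (100/154) × (7/100) × (30/100) × (26/100) × (87/100) ≈ 0.00308455
author A: (25/154) × (8/25) × (21/25) × (17/25) × (22/25) = 0.026112
Highest score → author A.

author A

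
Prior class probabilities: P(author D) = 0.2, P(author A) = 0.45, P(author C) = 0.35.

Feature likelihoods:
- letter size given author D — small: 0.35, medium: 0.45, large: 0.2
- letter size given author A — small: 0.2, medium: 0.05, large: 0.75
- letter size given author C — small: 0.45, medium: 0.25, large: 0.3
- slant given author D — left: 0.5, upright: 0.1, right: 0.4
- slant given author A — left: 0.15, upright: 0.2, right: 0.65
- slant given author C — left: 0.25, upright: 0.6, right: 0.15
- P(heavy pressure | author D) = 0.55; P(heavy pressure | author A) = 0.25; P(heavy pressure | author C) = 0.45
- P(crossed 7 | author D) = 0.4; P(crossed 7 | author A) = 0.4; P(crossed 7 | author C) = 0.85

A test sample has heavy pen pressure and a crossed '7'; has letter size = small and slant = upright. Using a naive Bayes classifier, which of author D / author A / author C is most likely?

author C

author D: 0.2 × 0.35 × 0.1 × 0.55 × 0.4 = 0.00154
author A: 0.45 × 0.2 × 0.2 × 0.25 × 0.4 = 0.0018
author C: 0.35 × 0.45 × 0.6 × 0.45 × 0.85 = 0.03614625
Highest score → author C.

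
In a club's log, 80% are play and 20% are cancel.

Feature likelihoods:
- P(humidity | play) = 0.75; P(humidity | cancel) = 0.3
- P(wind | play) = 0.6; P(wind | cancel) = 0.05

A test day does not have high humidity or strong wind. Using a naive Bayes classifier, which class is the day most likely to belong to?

play: 0.8 × (1−0.75) × (1−0.6) = 0.08
cancel: 0.2 × (1−0.3) × (1−0.05) = 0.133
Highest score → cancel.

cancel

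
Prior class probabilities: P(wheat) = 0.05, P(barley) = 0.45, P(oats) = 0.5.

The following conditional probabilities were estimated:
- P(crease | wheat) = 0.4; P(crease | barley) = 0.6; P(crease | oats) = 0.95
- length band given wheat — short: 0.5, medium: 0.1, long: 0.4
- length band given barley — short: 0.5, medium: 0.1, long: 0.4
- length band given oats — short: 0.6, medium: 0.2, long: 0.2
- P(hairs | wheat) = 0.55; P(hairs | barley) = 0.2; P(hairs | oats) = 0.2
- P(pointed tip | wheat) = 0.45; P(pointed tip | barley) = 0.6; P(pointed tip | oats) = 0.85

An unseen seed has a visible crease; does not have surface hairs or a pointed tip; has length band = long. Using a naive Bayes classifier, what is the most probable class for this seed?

wheat: 0.05 × 0.4 × 0.4 × (1−0.55) × (1−0.45) = 0.00198
barley: 0.45 × 0.6 × 0.4 × (1−0.2) × (1−0.6) = 0.03456
oats: 0.5 × 0.95 × 0.2 × (1−0.2) × (1−0.85) = 0.0114
Highest score → barley.

barley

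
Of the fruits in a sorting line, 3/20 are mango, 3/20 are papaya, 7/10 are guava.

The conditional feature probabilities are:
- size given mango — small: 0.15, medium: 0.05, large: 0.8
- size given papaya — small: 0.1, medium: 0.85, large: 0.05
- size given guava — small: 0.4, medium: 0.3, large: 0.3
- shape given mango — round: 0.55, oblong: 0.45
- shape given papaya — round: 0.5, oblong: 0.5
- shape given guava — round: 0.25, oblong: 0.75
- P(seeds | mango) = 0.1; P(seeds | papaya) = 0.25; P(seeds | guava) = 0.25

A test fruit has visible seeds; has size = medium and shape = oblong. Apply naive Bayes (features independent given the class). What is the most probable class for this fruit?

guava

mango: 0.15 × 0.05 × 0.45 × 0.1 = 0.0003375
papaya: 0.15 × 0.85 × 0.5 × 0.25 = 0.0159375
guava: 0.7 × 0.3 × 0.75 × 0.25 = 0.039375
Highest score → guava.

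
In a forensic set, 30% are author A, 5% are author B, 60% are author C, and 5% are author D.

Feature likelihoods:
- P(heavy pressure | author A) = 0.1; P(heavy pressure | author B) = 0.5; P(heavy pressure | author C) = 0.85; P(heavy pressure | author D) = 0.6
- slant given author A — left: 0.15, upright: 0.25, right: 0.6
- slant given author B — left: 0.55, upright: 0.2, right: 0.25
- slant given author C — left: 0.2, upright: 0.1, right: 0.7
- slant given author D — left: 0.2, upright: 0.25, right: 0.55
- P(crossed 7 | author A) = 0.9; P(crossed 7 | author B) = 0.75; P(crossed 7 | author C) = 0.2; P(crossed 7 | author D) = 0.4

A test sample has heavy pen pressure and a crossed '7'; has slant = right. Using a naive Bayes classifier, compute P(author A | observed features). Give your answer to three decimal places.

author A: 0.3 × 0.1 × 0.6 × 0.9 = 0.0162
author B: 0.05 × 0.5 × 0.25 × 0.75 = 0.0046875
author C: 0.6 × 0.85 × 0.7 × 0.2 = 0.0714
author D: 0.05 × 0.6 × 0.55 × 0.4 = 0.0066
P(author A | x) = 0.0162 / 0.0988875 ≈ 0.164

0.164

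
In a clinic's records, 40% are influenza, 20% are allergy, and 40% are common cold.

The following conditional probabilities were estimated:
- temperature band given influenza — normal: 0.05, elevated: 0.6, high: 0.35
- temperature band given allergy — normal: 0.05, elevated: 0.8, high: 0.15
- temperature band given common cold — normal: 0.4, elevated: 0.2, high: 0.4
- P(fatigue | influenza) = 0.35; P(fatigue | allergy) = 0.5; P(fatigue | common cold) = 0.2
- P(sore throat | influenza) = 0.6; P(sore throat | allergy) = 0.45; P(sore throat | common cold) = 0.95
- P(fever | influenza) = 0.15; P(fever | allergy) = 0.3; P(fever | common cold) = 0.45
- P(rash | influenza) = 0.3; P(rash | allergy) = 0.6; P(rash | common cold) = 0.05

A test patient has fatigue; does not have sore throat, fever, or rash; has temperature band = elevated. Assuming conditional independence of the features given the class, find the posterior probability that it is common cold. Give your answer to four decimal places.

influenza: 0.4 × 0.6 × 0.35 × (1−0.6) × (1−0.15) × (1−0.3) = 0.019992
allergy: 0.2 × 0.8 × 0.5 × (1−0.45) × (1−0.3) × (1−0.6) = 0.01232
common cold: 0.4 × 0.2 × 0.2 × (1−0.95) × (1−0.45) × (1−0.05) = 0.000418
P(common cold | x) = 0.000418 / 0.03273 ≈ 0.0128

0.0128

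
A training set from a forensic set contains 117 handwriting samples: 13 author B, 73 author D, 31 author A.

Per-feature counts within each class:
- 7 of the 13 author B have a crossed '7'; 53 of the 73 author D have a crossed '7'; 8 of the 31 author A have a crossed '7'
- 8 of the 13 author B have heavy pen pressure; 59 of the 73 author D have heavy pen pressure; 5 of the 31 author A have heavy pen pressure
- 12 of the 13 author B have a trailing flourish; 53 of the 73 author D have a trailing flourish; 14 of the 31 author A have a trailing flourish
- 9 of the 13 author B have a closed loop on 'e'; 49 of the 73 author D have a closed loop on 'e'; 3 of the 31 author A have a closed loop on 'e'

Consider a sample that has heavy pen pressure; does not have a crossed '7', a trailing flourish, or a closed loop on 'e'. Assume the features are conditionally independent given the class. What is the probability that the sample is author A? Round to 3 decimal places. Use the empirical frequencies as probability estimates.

author B: (13/117) × (6/13) × (8/13) × (1/13) × (4/13) ≈ 0.000746939
author D: (73/117) × (20/73) × (59/73) × (20/73) × (24/73) ≈ 0.0124443
author A: (31/117) × (23/31) × (5/31) × (17/31) × (28/31) ≈ 0.0157049
P(author A | x) = 0.0157049 / 0.028896139 ≈ 0.543

0.543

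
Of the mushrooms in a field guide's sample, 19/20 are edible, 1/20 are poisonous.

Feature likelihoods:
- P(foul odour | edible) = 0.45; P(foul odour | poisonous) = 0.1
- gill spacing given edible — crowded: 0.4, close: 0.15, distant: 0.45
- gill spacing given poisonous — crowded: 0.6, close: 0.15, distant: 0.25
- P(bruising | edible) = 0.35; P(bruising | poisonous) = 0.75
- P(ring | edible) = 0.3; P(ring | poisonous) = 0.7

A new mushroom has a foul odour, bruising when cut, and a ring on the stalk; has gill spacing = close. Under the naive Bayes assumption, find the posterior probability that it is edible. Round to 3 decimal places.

edible: 0.95 × 0.45 × 0.15 × 0.35 × 0.3 = 0.006733125
poisonous: 0.05 × 0.1 × 0.15 × 0.75 × 0.7 = 0.00039375
P(edible | x) = 0.006733125 / 0.007126875 ≈ 0.945

0.945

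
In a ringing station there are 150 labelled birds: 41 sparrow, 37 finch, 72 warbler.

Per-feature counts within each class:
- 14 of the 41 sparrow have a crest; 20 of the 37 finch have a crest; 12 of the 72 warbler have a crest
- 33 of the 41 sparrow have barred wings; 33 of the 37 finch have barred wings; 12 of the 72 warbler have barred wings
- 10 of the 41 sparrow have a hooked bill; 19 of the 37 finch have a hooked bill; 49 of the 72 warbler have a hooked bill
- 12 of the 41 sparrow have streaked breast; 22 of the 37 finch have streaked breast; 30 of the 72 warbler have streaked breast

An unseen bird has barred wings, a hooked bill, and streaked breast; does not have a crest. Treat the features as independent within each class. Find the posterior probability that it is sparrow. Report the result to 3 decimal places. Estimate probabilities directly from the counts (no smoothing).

0.172

sparrow: (41/150) × (27/41) × (33/41) × (10/41) × (12/41) ≈ 0.0103423
finch: (37/150) × (17/37) × (33/37) × (19/37) × (22/37) ≈ 0.0308633
warbler: (72/150) × (60/72) × (12/72) × (49/72) × (30/72) ≈ 0.0189043
P(sparrow | x) = 0.0103423 / 0.0601099 ≈ 0.172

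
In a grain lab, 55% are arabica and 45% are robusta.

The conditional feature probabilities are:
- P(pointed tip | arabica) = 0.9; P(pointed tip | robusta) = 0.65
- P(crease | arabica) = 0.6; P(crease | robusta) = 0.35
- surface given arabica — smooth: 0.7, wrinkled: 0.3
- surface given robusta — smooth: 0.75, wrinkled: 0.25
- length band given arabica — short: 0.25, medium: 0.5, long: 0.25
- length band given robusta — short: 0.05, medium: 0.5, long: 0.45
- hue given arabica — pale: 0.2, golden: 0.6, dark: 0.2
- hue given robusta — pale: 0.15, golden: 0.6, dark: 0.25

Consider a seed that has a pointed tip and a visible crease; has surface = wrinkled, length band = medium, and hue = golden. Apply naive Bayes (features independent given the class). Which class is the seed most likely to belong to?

arabica

arabica: 0.55 × 0.9 × 0.6 × 0.3 × 0.5 × 0.6 = 0.02673
robusta: 0.45 × 0.65 × 0.35 × 0.25 × 0.5 × 0.6 = 0.007678125
Highest score → arabica.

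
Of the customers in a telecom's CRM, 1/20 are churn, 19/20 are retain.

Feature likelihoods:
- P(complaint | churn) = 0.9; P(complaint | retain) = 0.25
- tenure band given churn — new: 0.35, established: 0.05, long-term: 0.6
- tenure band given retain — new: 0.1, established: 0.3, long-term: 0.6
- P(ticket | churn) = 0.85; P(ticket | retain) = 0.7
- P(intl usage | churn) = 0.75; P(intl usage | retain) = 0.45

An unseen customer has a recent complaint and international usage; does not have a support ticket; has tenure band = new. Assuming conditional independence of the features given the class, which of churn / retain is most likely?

retain

churn: 0.05 × 0.9 × 0.35 × (1−0.85) × 0.75 = 0.001771875
retain: 0.95 × 0.25 × 0.1 × (1−0.7) × 0.45 = 0.00320625
Highest score → retain.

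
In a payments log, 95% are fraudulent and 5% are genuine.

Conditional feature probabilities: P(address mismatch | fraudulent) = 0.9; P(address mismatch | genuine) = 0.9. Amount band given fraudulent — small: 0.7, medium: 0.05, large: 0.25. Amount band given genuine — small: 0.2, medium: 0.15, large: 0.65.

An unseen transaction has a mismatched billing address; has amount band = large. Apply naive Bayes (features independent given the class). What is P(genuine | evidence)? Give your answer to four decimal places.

0.1204

fraudulent: 0.95 × 0.9 × 0.25 = 0.21375
genuine: 0.05 × 0.9 × 0.65 = 0.02925
P(genuine | x) = 0.02925 / 0.243 ≈ 0.1204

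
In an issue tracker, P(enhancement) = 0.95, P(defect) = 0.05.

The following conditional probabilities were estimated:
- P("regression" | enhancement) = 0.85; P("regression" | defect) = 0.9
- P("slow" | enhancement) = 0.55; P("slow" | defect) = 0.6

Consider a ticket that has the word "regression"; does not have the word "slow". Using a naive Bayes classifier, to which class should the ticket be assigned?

enhancement

enhancement: 0.95 × 0.85 × (1−0.55) = 0.363375
defect: 0.05 × 0.9 × (1−0.6) = 0.018
Highest score → enhancement.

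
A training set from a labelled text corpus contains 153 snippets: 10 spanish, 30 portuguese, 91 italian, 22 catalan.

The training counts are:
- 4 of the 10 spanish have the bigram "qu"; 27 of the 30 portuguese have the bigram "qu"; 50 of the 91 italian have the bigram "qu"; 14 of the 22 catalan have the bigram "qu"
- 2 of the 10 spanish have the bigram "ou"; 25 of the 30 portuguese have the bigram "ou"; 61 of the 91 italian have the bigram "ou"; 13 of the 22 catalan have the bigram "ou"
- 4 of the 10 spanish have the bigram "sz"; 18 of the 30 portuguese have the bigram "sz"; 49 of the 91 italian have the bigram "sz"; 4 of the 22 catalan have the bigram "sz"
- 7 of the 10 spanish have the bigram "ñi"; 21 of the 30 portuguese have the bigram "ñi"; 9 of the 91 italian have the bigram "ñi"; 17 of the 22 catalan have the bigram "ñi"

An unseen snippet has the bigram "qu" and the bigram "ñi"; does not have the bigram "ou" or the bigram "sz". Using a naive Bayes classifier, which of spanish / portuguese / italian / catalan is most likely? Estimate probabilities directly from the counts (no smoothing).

spanish: (10/153) × (4/10) × (8/10) × (6/10) × (7/10) ≈ 0.00878431
portuguese: (30/153) × (27/30) × (5/30) × (12/30) × (21/30) ≈ 0.00823529
italian: (91/153) × (50/91) × (30/91) × (42/91) × (9/91) ≈ 0.00491776
catalan: (22/153) × (14/22) × (9/22) × (18/22) × (17/22) ≈ 0.0236664
Highest score → catalan.

catalan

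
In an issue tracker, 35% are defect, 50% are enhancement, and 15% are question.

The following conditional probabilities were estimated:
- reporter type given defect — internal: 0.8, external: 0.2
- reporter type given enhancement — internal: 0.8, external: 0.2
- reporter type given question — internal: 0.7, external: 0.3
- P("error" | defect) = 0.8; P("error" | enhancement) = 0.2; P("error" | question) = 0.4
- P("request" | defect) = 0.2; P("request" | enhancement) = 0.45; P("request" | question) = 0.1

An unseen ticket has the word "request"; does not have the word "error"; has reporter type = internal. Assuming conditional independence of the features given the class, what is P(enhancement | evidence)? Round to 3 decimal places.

defect: 0.35 × 0.8 × (1−0.8) × 0.2 = 0.0112
enhancement: 0.5 × 0.8 × (1−0.2) × 0.45 = 0.144
question: 0.15 × 0.7 × (1−0.4) × 0.1 = 0.0063
P(enhancement | x) = 0.144 / 0.1615 ≈ 0.892

0.892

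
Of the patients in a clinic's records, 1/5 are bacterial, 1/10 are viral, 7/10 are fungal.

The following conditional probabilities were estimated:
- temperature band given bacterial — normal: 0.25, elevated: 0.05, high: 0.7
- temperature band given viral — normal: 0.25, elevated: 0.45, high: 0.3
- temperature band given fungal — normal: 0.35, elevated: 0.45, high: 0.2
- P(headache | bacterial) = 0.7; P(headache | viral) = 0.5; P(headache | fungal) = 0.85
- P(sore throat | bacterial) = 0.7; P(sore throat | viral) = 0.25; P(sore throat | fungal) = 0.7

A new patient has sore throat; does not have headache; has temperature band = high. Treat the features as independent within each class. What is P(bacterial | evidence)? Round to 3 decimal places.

0.614

bacterial: 0.2 × 0.7 × (1−0.7) × 0.7 = 0.0294
viral: 0.1 × 0.3 × (1−0.5) × 0.25 = 0.00375
fungal: 0.7 × 0.2 × (1−0.85) × 0.7 = 0.0147
P(bacterial | x) = 0.0294 / 0.04785 ≈ 0.614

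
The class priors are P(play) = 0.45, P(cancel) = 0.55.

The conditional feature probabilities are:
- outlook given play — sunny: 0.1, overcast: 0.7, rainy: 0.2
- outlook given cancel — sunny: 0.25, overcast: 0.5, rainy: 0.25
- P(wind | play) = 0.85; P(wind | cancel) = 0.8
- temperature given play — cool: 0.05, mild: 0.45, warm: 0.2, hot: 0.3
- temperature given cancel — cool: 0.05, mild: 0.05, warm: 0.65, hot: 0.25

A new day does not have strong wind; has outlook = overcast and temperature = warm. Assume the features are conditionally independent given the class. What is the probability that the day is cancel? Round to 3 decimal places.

0.791

play: 0.45 × 0.7 × (1−0.85) × 0.2 = 0.00945
cancel: 0.55 × 0.5 × (1−0.8) × 0.65 = 0.03575
P(cancel | x) = 0.03575 / 0.0452 ≈ 0.791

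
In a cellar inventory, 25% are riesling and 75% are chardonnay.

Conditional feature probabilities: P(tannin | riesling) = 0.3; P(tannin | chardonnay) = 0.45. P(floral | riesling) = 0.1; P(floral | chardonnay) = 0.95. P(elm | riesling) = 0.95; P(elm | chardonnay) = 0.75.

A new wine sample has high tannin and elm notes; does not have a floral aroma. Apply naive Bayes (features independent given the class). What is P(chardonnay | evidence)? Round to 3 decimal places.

0.165

riesling: 0.25 × 0.3 × (1−0.1) × 0.95 = 0.064125
chardonnay: 0.75 × 0.45 × (1−0.95) × 0.75 = 0.01265625
P(chardonnay | x) = 0.01265625 / 0.07678125 ≈ 0.165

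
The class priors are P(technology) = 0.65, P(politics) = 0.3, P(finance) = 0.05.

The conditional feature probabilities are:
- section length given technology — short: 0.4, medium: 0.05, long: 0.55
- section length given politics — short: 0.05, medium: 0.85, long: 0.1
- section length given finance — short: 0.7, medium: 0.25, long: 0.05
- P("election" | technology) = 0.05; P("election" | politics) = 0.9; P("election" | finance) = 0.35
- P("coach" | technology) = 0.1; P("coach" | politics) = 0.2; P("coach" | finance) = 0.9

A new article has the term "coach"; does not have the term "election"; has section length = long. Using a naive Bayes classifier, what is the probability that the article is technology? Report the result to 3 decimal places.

technology: 0.65 × 0.55 × (1−0.05) × 0.1 = 0.0339625
politics: 0.3 × 0.1 × (1−0.9) × 0.2 = 0.0006
finance: 0.05 × 0.05 × (1−0.35) × 0.9 = 0.0014625
P(technology | x) = 0.0339625 / 0.036025 ≈ 0.943

0.943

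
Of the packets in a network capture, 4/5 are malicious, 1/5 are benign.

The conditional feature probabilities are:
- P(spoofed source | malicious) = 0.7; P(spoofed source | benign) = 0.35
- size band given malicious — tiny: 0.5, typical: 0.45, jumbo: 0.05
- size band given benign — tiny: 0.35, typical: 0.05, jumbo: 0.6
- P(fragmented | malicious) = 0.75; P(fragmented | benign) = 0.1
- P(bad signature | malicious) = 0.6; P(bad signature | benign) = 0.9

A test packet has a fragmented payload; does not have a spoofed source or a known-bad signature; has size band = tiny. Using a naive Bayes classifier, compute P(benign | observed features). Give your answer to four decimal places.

malicious: 0.8 × (1−0.7) × 0.5 × 0.75 × (1−0.6) = 0.036
benign: 0.2 × (1−0.35) × 0.35 × 0.1 × (1−0.9) = 0.000455
P(benign | x) = 0.000455 / 0.036455 ≈ 0.0125

0.0125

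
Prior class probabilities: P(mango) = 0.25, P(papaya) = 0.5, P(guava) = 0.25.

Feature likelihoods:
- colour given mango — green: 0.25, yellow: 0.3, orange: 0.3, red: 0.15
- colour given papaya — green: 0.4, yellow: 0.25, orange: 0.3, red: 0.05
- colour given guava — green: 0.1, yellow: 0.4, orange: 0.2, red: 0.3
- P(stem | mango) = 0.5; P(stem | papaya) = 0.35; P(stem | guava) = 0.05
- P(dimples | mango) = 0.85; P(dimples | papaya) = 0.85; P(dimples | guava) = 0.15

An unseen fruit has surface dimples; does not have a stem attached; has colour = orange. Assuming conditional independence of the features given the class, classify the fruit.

mango: 0.25 × 0.3 × (1−0.5) × 0.85 = 0.031875
papaya: 0.5 × 0.3 × (1−0.35) × 0.85 = 0.082875
guava: 0.25 × 0.2 × (1−0.05) × 0.15 = 0.007125
Highest score → papaya.

papaya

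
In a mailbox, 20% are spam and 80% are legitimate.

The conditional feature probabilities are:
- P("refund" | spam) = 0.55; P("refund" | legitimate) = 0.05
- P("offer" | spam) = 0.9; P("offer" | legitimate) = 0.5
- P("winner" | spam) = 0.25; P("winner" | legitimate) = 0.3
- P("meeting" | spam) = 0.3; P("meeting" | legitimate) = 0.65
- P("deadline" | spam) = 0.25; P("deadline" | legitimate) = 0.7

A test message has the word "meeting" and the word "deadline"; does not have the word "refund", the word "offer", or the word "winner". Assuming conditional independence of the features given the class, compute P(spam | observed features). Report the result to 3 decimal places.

0.004

spam: 0.2 × (1−0.55) × (1−0.9) × (1−0.25) × 0.3 × 0.25 = 0.00050625
legitimate: 0.8 × (1−0.05) × (1−0.5) × (1−0.3) × 0.65 × 0.7 = 0.12103
P(spam | x) = 0.00050625 / 0.12153625 ≈ 0.004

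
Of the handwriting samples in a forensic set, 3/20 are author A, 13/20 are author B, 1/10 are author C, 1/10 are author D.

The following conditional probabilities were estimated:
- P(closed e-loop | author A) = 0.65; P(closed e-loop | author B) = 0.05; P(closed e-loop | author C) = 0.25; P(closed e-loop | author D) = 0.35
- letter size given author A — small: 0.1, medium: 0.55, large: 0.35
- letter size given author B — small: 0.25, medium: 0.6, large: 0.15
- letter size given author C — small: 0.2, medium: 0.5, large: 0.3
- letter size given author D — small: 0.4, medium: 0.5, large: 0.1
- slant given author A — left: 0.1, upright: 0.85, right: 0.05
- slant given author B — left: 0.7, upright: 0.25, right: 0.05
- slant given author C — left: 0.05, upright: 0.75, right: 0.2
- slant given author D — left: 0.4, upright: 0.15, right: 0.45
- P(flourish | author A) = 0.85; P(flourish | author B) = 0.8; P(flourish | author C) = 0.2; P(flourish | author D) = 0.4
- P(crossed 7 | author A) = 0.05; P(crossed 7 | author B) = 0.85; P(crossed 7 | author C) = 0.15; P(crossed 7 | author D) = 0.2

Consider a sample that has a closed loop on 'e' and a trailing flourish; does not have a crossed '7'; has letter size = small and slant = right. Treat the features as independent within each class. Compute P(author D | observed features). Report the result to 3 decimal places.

0.767

author A: 0.15 × 0.65 × 0.1 × 0.05 × 0.85 × (1−0.05) = 0.00039365625
author B: 0.65 × 0.05 × 0.25 × 0.05 × 0.8 × (1−0.85) = 0.00004875
author C: 0.1 × 0.25 × 0.2 × 0.2 × 0.2 × (1−0.15) = 0.00017
author D: 0.1 × 0.35 × 0.4 × 0.45 × 0.4 × (1−0.2) = 0.002016
P(author D | x) = 0.002016 / 0.00262840625 ≈ 0.767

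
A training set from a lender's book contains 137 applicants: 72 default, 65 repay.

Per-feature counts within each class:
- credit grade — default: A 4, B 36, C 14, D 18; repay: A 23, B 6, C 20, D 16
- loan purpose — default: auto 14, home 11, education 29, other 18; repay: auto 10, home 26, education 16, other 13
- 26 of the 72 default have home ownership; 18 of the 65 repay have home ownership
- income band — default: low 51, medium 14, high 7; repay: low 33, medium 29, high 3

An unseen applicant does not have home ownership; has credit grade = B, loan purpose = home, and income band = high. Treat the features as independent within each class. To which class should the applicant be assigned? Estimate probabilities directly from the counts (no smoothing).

default: (72/137) × (36/72) × (11/72) × (46/72) × (7/72) ≈ 0.00249364
repay: (65/137) × (6/65) × (26/65) × (47/65) × (3/65) ≈ 0.000584633
Highest score → default.

default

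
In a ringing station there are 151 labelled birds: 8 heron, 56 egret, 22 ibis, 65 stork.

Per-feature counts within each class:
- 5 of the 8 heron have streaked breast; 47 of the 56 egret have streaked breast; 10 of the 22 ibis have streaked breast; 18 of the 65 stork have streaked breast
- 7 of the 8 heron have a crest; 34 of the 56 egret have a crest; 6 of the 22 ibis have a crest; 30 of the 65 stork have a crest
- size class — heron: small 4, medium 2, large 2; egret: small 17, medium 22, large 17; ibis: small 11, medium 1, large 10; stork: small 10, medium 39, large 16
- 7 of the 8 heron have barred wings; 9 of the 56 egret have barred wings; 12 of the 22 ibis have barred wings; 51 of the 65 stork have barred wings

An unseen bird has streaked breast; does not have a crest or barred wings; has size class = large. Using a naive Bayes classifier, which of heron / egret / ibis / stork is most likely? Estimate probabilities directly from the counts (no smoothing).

egret

heron: (8/151) × (5/8) × (1/8) × (2/8) × (1/8) ≈ 0.000129346
egret: (56/151) × (47/56) × (22/56) × (17/56) × (47/56) ≈ 0.0311549
ibis: (22/151) × (10/22) × (16/22) × (10/22) × (10/22) ≈ 0.00995119
stork: (65/151) × (18/65) × (35/65) × (16/65) × (14/65) ≈ 0.00340308
Highest score → egret.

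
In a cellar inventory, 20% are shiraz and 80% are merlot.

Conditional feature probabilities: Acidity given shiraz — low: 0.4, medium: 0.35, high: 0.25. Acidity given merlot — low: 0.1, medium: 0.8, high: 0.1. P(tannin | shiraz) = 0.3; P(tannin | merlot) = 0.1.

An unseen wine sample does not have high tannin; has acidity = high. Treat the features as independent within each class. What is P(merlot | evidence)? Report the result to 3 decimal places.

shiraz: 0.2 × 0.25 × (1−0.3) = 0.035
merlot: 0.8 × 0.1 × (1−0.1) = 0.072
P(merlot | x) = 0.072 / 0.107 ≈ 0.673

0.673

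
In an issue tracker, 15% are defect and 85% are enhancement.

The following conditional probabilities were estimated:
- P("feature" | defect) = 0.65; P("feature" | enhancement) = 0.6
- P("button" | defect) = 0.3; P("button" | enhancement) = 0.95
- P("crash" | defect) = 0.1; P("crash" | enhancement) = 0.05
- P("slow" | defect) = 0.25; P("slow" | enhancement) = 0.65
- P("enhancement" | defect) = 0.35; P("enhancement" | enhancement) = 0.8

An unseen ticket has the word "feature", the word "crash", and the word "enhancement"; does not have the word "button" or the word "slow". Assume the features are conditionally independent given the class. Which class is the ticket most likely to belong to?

defect: 0.15 × 0.65 × (1−0.3) × 0.1 × (1−0.25) × 0.35 = 0.0017915625
enhancement: 0.85 × 0.6 × (1−0.95) × 0.05 × (1−0.65) × 0.8 = 0.000357
Highest score → defect.

defect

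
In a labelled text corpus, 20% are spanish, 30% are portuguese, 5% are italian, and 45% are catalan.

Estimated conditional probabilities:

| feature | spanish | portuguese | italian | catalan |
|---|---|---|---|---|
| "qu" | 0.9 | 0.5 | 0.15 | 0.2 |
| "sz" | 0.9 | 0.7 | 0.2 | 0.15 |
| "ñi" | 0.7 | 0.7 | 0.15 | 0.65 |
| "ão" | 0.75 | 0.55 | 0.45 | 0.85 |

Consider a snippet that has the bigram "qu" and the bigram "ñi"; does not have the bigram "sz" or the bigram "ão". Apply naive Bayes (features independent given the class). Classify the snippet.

spanish: 0.2 × 0.9 × (1−0.9) × 0.7 × (1−0.75) = 0.00315
portuguese: 0.3 × 0.5 × (1−0.7) × 0.7 × (1−0.55) = 0.014175
italian: 0.05 × 0.15 × (1−0.2) × 0.15 × (1−0.45) = 0.000495
catalan: 0.45 × 0.2 × (1−0.15) × 0.65 × (1−0.85) = 0.00745875
Highest score → portuguese.

portuguese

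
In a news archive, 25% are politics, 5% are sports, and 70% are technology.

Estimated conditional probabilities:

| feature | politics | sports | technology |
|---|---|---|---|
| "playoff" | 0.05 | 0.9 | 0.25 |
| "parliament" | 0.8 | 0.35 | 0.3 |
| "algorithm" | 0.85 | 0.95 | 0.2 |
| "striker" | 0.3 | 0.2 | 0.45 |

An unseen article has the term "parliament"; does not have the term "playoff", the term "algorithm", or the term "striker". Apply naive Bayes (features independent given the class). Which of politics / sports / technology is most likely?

technology

politics: 0.25 × (1−0.05) × 0.8 × (1−0.85) × (1−0.3) = 0.01995
sports: 0.05 × (1−0.9) × 0.35 × (1−0.95) × (1−0.2) = 0.00007
technology: 0.7 × (1−0.25) × 0.3 × (1−0.2) × (1−0.45) = 0.0693
Highest score → technology.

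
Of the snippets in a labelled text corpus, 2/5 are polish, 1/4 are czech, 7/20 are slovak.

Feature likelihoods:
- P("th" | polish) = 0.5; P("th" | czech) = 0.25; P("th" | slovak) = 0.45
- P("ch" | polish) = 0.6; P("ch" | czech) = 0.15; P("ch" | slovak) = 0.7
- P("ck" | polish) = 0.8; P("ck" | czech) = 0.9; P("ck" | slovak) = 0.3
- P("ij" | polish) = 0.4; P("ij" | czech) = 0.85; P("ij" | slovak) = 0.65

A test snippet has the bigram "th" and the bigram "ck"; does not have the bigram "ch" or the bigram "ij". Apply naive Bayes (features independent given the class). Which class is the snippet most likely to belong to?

polish: 0.4 × 0.5 × (1−0.6) × 0.8 × (1−0.4) = 0.0384
czech: 0.25 × 0.25 × (1−0.15) × 0.9 × (1−0.85) = 0.007171875
slovak: 0.35 × 0.45 × (1−0.7) × 0.3 × (1−0.65) = 0.00496125
Highest score → polish.

polish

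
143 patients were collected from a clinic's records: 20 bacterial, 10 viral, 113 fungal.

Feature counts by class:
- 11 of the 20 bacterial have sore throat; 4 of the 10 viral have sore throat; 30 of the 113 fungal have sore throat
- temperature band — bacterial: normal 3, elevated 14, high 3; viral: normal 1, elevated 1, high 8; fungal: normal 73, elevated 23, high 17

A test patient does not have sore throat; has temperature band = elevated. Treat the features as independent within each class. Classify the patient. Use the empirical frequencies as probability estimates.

bacterial: (20/143) × (9/20) × (14/20) ≈ 0.0440559
viral: (10/143) × (6/10) × (1/10) ≈ 0.0041958
fungal: (113/143) × (83/113) × (23/113) ≈ 0.118138
Highest score → fungal.

fungal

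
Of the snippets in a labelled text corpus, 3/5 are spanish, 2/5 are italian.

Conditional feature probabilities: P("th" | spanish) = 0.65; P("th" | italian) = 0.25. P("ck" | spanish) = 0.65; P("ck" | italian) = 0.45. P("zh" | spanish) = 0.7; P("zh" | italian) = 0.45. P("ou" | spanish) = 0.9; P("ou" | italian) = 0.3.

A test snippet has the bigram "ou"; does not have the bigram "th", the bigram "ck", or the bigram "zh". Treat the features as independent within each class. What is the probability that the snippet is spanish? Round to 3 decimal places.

spanish: 0.6 × (1−0.65) × (1−0.65) × (1−0.7) × 0.9 = 0.019845
italian: 0.4 × (1−0.25) × (1−0.45) × (1−0.45) × 0.3 = 0.027225
P(spanish | x) = 0.019845 / 0.04707 ≈ 0.422

0.422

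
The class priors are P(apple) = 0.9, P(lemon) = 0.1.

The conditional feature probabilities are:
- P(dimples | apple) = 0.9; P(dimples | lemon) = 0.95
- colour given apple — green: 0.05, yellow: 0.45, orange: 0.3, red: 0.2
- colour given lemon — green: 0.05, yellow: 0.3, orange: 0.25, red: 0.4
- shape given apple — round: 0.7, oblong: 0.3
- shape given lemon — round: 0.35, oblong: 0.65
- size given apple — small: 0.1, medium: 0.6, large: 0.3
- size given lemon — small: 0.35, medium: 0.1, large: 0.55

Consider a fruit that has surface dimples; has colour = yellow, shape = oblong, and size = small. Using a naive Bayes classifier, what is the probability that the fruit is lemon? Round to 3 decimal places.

apple: 0.9 × 0.9 × 0.45 × 0.3 × 0.1 = 0.010935
lemon: 0.1 × 0.95 × 0.3 × 0.65 × 0.35 = 0.00648375
P(lemon | x) = 0.00648375 / 0.01741875 ≈ 0.372

0.372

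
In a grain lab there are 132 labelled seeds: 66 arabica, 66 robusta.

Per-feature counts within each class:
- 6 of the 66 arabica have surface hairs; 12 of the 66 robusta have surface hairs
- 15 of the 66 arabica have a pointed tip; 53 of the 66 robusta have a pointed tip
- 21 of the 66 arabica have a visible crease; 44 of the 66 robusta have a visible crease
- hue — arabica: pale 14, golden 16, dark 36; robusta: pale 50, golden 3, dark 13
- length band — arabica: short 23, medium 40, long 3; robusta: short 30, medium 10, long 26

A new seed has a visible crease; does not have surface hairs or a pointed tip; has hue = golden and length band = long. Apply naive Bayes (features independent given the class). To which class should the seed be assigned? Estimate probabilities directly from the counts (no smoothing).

arabica

arabica: (66/132) × (60/66) × (51/66) × (21/66) × (16/66) × (3/66) ≈ 0.00123149
robusta: (66/132) × (54/66) × (13/66) × (44/66) × (3/66) × (26/66) ≈ 0.000961911
Highest score → arabica.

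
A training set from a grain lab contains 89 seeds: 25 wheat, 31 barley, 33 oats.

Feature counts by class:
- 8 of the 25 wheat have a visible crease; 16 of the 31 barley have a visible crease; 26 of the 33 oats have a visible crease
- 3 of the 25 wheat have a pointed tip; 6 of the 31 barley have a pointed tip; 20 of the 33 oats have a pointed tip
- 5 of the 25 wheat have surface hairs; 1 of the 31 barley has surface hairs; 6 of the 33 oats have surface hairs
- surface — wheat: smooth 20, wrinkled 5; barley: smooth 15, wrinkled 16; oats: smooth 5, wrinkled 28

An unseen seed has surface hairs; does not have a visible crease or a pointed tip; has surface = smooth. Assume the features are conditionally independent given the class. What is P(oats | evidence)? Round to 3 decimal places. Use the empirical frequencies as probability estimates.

wheat: (25/89) × (17/25) × (22/25) × (5/25) × (20/25) ≈ 0.0268944
barley: (31/89) × (15/31) × (25/31) × (1/31) × (15/31) ≈ 0.00212152
oats: (33/89) × (7/33) × (13/33) × (6/33) × (5/33) ≈ 0.000853554
P(oats | x) = 0.000853554 / 0.029869474 ≈ 0.029

0.029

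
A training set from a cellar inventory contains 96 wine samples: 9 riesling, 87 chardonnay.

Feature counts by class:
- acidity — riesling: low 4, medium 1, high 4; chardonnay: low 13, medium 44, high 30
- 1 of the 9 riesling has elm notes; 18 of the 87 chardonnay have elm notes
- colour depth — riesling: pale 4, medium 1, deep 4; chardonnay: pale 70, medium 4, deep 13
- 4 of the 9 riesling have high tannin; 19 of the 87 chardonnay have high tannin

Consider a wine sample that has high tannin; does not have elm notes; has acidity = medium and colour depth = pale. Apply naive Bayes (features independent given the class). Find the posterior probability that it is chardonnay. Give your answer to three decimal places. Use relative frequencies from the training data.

riesling: (9/96) × (1/9) × (8/9) × (4/9) × (4/9) ≈ 0.00182899
chardonnay: (87/96) × (44/87) × (69/87) × (70/87) × (19/87) ≈ 0.063874
P(chardonnay | x) = 0.063874 / 0.06570299 ≈ 0.972

0.972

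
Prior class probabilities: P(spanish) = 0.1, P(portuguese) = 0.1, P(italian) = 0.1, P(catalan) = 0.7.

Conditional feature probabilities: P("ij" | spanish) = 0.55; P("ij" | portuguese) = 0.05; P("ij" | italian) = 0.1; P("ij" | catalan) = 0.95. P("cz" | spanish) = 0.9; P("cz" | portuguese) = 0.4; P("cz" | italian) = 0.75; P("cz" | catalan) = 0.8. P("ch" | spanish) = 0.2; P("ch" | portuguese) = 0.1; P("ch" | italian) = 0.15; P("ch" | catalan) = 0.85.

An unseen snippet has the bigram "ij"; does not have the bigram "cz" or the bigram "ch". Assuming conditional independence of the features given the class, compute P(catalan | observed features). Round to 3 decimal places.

0.684

spanish: 0.1 × 0.55 × (1−0.9) × (1−0.2) = 0.0044
portuguese: 0.1 × 0.05 × (1−0.4) × (1−0.1) = 0.0027
italian: 0.1 × 0.1 × (1−0.75) × (1−0.15) = 0.002125
catalan: 0.7 × 0.95 × (1−0.8) × (1−0.85) = 0.01995
P(catalan | x) = 0.01995 / 0.029175 ≈ 0.684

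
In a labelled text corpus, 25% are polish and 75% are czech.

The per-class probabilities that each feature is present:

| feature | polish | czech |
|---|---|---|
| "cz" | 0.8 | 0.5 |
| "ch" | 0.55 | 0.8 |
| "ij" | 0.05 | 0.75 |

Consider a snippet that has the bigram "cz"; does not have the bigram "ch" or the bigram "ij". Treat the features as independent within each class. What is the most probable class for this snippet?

polish: 0.25 × 0.8 × (1−0.55) × (1−0.05) = 0.0855
czech: 0.75 × 0.5 × (1−0.8) × (1−0.75) = 0.01875
Highest score → polish.

polish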